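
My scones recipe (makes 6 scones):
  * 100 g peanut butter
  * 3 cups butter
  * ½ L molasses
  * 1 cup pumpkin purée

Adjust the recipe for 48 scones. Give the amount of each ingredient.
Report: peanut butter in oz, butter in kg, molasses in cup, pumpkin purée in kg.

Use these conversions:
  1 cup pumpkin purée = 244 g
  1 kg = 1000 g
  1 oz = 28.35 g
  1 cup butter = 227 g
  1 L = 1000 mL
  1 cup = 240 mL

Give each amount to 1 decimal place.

peanut butter: 28.2 oz; butter: 5.4 kg; molasses: 16.7 cup; pumpkin purée: 2.0 kg

Scaling factor: 48/6 = 8.
peanut butter: 100 g × 8 ÷ 28.35 g/oz ≈ 28.2 oz
butter: 3 cup × 8 × 227 g/cup ÷ 1000 g/kg ≈ 5.4 kg
molasses: 0.5 L × 8 × 1000 mL/L ÷ 240 mL/cup ≈ 16.7 cup
pumpkin purée: 1 cup × 8 × 244 g/cup ÷ 1000 g/kg ≈ 2.0 kg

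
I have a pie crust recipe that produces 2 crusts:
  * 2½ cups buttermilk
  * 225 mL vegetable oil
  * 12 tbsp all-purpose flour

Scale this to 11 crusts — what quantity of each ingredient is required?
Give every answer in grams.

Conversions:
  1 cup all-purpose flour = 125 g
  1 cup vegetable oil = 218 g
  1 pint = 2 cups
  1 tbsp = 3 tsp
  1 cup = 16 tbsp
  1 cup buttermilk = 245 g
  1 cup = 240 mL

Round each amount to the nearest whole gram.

buttermilk: 3369 g; vegetable oil: 1124 g; all-purpose flour: 516 g

Scaling factor: 11/2 = 5.5.
buttermilk: 2.5 cup × 11/2 × 245 g/cup ≈ 3369 g
vegetable oil: 225 mL × 11/2 ÷ 240 mL/cup × 218 g/cup ≈ 1124 g
all-purpose flour: 12 tbsp × 11/2 ÷ 16 tbsp/cup × 125 g/cup ≈ 516 g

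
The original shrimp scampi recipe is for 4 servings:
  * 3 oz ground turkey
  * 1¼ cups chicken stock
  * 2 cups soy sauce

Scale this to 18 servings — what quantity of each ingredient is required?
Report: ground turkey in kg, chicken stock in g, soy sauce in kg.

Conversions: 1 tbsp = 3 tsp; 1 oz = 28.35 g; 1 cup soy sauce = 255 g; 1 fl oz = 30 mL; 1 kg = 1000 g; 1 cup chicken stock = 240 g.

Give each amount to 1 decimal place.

Scaling factor: 18/4 = 9/2 = 4.5.
ground turkey: 3 oz × 9/2 × 28.35 g/oz ÷ 1000 g/kg ≈ 0.4 kg
chicken stock: 1.25 cup × 9/2 × 240 g/cup = 1350.0 g
soy sauce: 2 cup × 9/2 × 255 g/cup ÷ 1000 g/kg ≈ 2.3 kg

ground turkey: 0.4 kg; chicken stock: 1350.0 g; soy sauce: 2.3 kg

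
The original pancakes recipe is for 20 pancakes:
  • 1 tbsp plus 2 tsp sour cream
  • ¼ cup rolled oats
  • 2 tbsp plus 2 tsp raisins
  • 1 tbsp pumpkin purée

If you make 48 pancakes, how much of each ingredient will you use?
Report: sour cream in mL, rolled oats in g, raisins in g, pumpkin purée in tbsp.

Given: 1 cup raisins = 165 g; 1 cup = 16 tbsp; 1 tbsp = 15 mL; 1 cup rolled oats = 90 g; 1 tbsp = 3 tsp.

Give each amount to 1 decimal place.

sour cream: 60.0 mL; rolled oats: 54.0 g; raisins: 66.0 g; pumpkin purée: 2.4 tbsp

Scaling factor: 48/20 = 12/5 = 2.4.
sour cream: (1 tbsp + 2 tsp = 5/3 tbsp) × 12/5 × 15 mL/tbsp = 60.0 mL
rolled oats: 0.25 cup × 12/5 × 90 g/cup = 54.0 g
raisins: (2 tbsp + 2 tsp = 8/3 tbsp) × 12/5 ÷ 16 tbsp/cup × 165 g/cup = 66.0 g
pumpkin purée: 1 tbsp × 12/5 = 2.4 tbsp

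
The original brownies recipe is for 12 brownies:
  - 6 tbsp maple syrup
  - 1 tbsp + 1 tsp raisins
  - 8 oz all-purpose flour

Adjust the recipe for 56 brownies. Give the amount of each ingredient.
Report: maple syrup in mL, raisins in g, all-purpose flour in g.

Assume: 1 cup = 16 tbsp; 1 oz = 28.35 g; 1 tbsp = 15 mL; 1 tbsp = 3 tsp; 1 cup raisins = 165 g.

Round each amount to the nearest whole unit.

Scaling factor: 56/12 = 14/3.
maple syrup: 6 tbsp × 14/3 × 15 mL/tbsp = 420 mL
raisins: (1 tbsp + 1 tsp = 4/3 tbsp) × 14/3 ÷ 16 tbsp/cup × 165 g/cup ≈ 64 g
all-purpose flour: 8 oz × 14/3 × 28.35 g/oz ≈ 1058 g

maple syrup: 420 mL; raisins: 64 g; all-purpose flour: 1058 g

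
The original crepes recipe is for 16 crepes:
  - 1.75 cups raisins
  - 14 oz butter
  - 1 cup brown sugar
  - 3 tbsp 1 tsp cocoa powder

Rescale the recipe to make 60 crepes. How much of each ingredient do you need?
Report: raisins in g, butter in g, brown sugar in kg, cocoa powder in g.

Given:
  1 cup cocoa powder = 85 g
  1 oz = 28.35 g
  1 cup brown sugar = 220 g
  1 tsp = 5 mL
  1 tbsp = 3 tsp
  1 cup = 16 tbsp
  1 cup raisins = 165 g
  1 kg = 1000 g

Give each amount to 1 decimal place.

Scaling factor: 60/16 = 15/4 = 3.75.
raisins: 1.75 cup × 15/4 × 165 g/cup ≈ 1082.8 g
butter: 14 oz × 15/4 × 28.35 g/oz ≈ 1488.4 g
brown sugar: 1 cup × 15/4 × 220 g/cup ÷ 1000 g/kg ≈ 0.8 kg
cocoa powder: (3 tbsp + 1 tsp = 10/3 tbsp) × 15/4 ÷ 16 tbsp/cup × 85 g/cup ≈ 66.4 g

raisins: 1082.8 g; butter: 1488.4 g; brown sugar: 0.8 kg; cocoa powder: 66.4 g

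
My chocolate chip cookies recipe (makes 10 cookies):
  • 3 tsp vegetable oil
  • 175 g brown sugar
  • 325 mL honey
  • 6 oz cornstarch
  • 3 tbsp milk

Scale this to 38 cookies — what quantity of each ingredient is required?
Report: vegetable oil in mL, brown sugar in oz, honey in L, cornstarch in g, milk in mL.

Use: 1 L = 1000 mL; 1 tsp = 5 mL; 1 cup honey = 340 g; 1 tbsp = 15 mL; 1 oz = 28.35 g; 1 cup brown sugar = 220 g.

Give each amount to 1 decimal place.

vegetable oil: 57.0 mL; brown sugar: 23.5 oz; honey: 1.2 L; cornstarch: 646.4 g; milk: 171.0 mL

Scaling factor: 38/10 = 19/5 = 3.8.
vegetable oil: 3 tsp × 19/5 × 5 mL/tsp = 57.0 mL
brown sugar: 175 g × 19/5 ÷ 28.35 g/oz ≈ 23.5 oz
honey: 325 mL × 19/5 ÷ 1000 mL/L ≈ 1.2 L
cornstarch: 6 oz × 19/5 × 28.35 g/oz ≈ 646.4 g
milk: 3 tbsp × 19/5 × 15 mL/tbsp = 171.0 mL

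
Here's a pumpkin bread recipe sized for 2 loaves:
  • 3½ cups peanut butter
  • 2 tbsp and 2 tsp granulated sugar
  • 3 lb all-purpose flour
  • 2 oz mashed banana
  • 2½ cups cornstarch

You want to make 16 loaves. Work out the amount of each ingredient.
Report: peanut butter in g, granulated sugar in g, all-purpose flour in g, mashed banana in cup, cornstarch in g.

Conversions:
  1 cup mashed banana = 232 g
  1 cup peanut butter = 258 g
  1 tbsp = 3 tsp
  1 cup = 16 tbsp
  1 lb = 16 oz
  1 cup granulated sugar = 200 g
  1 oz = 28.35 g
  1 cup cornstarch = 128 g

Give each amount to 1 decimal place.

peanut butter: 7224.0 g; granulated sugar: 266.7 g; all-purpose flour: 10886.4 g; mashed banana: 2.0 cup; cornstarch: 2560.0 g

Scaling factor: 16/2 = 8.
peanut butter: 3.5 cup × 8 × 258 g/cup = 7224.0 g
granulated sugar: (2 tbsp + 2 tsp = 8/3 tbsp) × 8 ÷ 16 tbsp/cup × 200 g/cup ≈ 266.7 g
all-purpose flour: 3 lb × 8 × 16 oz/lb × 28.35 g/oz = 10886.4 g
mashed banana: 2 oz × 8 × 28.35 g/oz ÷ 232 g/cup ≈ 2.0 cup
cornstarch: 2.5 cup × 8 × 128 g/cup = 2560.0 g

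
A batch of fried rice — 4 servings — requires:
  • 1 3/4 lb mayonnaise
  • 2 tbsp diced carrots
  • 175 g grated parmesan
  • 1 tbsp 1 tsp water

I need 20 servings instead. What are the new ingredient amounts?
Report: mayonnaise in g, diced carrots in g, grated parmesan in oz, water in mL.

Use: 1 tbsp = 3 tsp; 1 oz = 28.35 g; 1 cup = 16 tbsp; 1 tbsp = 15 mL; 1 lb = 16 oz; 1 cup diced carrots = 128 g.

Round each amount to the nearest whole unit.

mayonnaise: 3969 g; diced carrots: 80 g; grated parmesan: 31 oz; water: 100 mL

Scaling factor: 20/4 = 5.
mayonnaise: 1.75 lb × 5 × 16 oz/lb × 28.35 g/oz = 3969 g
diced carrots: 2 tbsp × 5 ÷ 16 tbsp/cup × 128 g/cup = 80 g
grated parmesan: 175 g × 5 ÷ 28.35 g/oz ≈ 31 oz
water: (1 tbsp + 1 tsp = 4/3 tbsp) × 5 × 15 mL/tbsp = 100 mL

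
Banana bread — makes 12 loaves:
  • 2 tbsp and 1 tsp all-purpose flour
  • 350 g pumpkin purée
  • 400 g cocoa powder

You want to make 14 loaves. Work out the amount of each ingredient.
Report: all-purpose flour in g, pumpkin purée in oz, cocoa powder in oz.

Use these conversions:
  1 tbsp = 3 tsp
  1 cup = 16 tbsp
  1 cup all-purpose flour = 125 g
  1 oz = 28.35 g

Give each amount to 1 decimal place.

all-purpose flour: 21.3 g; pumpkin purée: 14.4 oz; cocoa powder: 16.5 oz

Scaling factor: 14/12 = 7/6.
all-purpose flour: (2 tbsp + 1 tsp = 7/3 tbsp) × 7/6 ÷ 16 tbsp/cup × 125 g/cup ≈ 21.3 g
pumpkin purée: 350 g × 7/6 ÷ 28.35 g/oz ≈ 14.4 oz
cocoa powder: 400 g × 7/6 ÷ 28.35 g/oz ≈ 16.5 oz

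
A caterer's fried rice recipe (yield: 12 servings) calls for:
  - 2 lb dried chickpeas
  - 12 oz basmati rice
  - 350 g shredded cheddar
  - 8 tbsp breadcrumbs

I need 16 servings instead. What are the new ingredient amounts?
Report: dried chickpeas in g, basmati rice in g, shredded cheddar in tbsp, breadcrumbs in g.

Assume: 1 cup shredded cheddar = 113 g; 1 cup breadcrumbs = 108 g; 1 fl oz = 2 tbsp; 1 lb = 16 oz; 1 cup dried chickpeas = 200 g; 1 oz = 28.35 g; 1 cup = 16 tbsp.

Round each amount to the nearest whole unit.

Scaling factor: 16/12 = 4/3.
dried chickpeas: 2 lb × 4/3 × 16 oz/lb × 28.35 g/oz ≈ 1210 g
basmati rice: 12 oz × 4/3 × 28.35 g/oz ≈ 454 g
shredded cheddar: 350 g × 4/3 ÷ 113 g/cup × 16 tbsp/cup ≈ 66 tbsp
breadcrumbs: 8 tbsp × 4/3 ÷ 16 tbsp/cup × 108 g/cup = 72 g

dried chickpeas: 1210 g; basmati rice: 454 g; shredded cheddar: 66 tbsp; breadcrumbs: 72 g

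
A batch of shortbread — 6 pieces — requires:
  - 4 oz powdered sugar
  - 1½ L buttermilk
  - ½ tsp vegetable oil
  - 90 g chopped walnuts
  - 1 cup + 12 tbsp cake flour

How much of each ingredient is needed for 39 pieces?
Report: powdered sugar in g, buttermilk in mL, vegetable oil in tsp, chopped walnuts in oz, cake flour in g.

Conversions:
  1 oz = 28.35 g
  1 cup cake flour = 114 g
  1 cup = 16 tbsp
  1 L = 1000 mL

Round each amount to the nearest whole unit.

powdered sugar: 737 g; buttermilk: 9750 mL; vegetable oil: 3 tsp; chopped walnuts: 21 oz; cake flour: 1297 g

Scaling factor: 39/6 = 13/2 = 6.5.
powdered sugar: 4 oz × 13/2 × 28.35 g/oz ≈ 737 g
buttermilk: 1.5 L × 13/2 × 1000 mL/L = 9750 mL
vegetable oil: 0.5 tsp × 13/2 ≈ 3 tsp
chopped walnuts: 90 g × 13/2 ÷ 28.35 g/oz ≈ 21 oz
cake flour: (1 cup + 12 tbsp = 1.75 cup) × 13/2 × 114 g/cup ≈ 1297 g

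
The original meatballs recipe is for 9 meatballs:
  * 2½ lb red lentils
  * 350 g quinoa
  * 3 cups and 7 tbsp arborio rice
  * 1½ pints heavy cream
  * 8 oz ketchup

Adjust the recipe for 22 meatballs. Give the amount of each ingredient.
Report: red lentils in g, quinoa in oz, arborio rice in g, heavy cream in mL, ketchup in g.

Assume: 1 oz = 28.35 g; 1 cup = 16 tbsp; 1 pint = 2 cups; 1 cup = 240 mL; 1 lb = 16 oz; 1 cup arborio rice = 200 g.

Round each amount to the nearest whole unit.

red lentils: 2772 g; quinoa: 30 oz; arborio rice: 1681 g; heavy cream: 1760 mL; ketchup: 554 g

Scaling factor: 22/9.
red lentils: 2.5 lb × 22/9 × 16 oz/lb × 28.35 g/oz = 2772 g
quinoa: 350 g × 22/9 ÷ 28.35 g/oz ≈ 30 oz
arborio rice: (3 cup + 7 tbsp = 3.4375 cup) × 22/9 × 200 g/cup ≈ 1681 g
heavy cream: 1.5 pint × 22/9 × 2 cup/pint × 240 mL/cup = 1760 mL
ketchup: 8 oz × 22/9 × 28.35 g/oz ≈ 554 g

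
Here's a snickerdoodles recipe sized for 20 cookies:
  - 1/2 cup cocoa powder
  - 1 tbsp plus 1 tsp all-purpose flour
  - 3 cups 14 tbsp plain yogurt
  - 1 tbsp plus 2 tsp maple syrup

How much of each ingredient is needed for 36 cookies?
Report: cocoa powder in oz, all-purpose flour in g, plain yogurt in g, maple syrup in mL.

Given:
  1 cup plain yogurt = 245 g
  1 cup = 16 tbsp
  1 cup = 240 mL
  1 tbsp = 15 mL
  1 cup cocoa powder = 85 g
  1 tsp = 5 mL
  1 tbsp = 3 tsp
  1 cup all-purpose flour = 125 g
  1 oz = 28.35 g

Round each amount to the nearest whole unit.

Scaling factor: 36/20 = 9/5 = 1.8.
cocoa powder: 0.5 cup × 9/5 × 85 g/cup ÷ 28.35 g/oz ≈ 3 oz
all-purpose flour: (1 tbsp + 1 tsp = 4/3 tbsp) × 9/5 ÷ 16 tbsp/cup × 125 g/cup ≈ 19 g
plain yogurt: (3 cup + 14 tbsp = 3.875 cup) × 9/5 × 245 g/cup ≈ 1709 g
maple syrup: (1 tbsp + 2 tsp = 5/3 tbsp) × 9/5 × 15 mL/tbsp = 45 mL

cocoa powder: 3 oz; all-purpose flour: 19 g; plain yogurt: 1709 g; maple syrup: 45 mL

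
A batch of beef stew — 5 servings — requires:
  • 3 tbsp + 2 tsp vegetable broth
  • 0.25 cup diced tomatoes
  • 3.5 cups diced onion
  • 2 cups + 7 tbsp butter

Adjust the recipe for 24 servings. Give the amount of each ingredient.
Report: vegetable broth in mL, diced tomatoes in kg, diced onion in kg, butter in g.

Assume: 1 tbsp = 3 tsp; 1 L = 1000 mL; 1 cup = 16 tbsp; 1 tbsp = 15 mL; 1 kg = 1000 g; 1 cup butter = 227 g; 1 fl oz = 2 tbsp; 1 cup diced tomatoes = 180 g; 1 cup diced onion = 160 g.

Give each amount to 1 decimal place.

Scaling factor: 24/5 = 4.8.
vegetable broth: (3 tbsp + 2 tsp = 11/3 tbsp) × 24/5 × 15 mL/tbsp = 264.0 mL
diced tomatoes: 0.25 cup × 24/5 × 180 g/cup ÷ 1000 g/kg ≈ 0.2 kg
diced onion: 3.5 cup × 24/5 × 160 g/cup ÷ 1000 g/kg ≈ 2.7 kg
butter: (2 cup + 7 tbsp = 2.4375 cup) × 24/5 × 227 g/cup = 2655.9 g

vegetable broth: 264.0 mL; diced tomatoes: 0.2 kg; diced onion: 2.7 kg; butter: 2655.9 g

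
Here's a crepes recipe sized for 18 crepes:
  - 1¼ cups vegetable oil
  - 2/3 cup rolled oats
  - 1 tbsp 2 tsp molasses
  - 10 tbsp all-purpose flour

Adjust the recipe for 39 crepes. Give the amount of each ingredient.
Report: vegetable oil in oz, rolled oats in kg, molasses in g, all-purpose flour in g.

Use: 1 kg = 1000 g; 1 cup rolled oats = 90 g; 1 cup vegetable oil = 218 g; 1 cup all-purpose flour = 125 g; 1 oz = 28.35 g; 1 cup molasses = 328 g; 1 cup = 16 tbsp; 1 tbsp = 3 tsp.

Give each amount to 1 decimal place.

Scaling factor: 39/18 = 13/6.
vegetable oil: 1.25 cup × 13/6 × 218 g/cup ÷ 28.35 g/oz ≈ 20.8 oz
rolled oats: 2/3 cup × 13/6 × 90 g/cup ÷ 1000 g/kg ≈ 0.1 kg
molasses: (1 tbsp + 2 tsp = 5/3 tbsp) × 13/6 ÷ 16 tbsp/cup × 328 g/cup ≈ 74.0 g
all-purpose flour: 10 tbsp × 13/6 ÷ 16 tbsp/cup × 125 g/cup ≈ 169.3 g

vegetable oil: 20.8 oz; rolled oats: 0.1 kg; molasses: 74.0 g; all-purpose flour: 169.3 g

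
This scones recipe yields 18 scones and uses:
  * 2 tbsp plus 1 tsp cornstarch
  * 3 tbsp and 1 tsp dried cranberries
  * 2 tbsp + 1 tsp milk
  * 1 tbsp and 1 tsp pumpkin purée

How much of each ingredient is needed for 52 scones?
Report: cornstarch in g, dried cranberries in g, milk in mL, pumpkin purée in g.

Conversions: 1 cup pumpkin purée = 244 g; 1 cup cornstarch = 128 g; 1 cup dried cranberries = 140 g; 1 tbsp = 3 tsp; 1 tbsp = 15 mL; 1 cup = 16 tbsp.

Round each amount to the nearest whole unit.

cornstarch: 54 g; dried cranberries: 84 g; milk: 101 mL; pumpkin purée: 59 g

Scaling factor: 52/18 = 26/9.
cornstarch: (2 tbsp + 1 tsp = 7/3 tbsp) × 26/9 ÷ 16 tbsp/cup × 128 g/cup ≈ 54 g
dried cranberries: (3 tbsp + 1 tsp = 10/3 tbsp) × 26/9 ÷ 16 tbsp/cup × 140 g/cup ≈ 84 g
milk: (2 tbsp + 1 tsp = 7/3 tbsp) × 26/9 × 15 mL/tbsp ≈ 101 mL
pumpkin purée: (1 tbsp + 1 tsp = 4/3 tbsp) × 26/9 ÷ 16 tbsp/cup × 244 g/cup ≈ 59 g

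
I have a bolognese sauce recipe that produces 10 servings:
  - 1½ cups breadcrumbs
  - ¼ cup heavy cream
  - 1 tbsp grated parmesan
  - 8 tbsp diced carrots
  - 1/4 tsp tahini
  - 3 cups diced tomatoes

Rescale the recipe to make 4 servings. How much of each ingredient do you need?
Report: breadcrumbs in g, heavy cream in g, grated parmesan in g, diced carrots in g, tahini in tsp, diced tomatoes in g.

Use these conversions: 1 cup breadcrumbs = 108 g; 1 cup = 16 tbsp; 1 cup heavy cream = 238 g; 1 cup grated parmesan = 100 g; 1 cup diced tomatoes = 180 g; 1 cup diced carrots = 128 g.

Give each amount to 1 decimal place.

Scaling factor: 4/10 = 2/5 = 0.4.
breadcrumbs: 1.5 cup × 2/5 × 108 g/cup = 64.8 g
heavy cream: 0.25 cup × 2/5 × 238 g/cup = 23.8 g
grated parmesan: 1 tbsp × 2/5 ÷ 16 tbsp/cup × 100 g/cup = 2.5 g
diced carrots: 8 tbsp × 2/5 ÷ 16 tbsp/cup × 128 g/cup = 25.6 g
tahini: 0.25 tsp × 2/5 = 0.1 tsp
diced tomatoes: 3 cup × 2/5 × 180 g/cup = 216.0 g

breadcrumbs: 64.8 g; heavy cream: 23.8 g; grated parmesan: 2.5 g; diced carrots: 25.6 g; tahini: 0.1 tsp; diced tomatoes: 216.0 g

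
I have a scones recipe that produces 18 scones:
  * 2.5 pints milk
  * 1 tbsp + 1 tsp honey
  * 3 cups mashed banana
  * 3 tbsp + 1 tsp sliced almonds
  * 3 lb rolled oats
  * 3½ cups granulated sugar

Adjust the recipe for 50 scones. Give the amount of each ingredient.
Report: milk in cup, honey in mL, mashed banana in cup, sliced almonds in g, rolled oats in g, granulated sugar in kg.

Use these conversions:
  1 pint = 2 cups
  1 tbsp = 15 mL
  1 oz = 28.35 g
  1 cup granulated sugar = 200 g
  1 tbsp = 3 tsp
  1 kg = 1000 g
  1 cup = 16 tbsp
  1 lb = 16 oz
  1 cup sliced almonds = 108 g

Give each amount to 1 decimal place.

Scaling factor: 50/18 = 25/9.
milk: 2.5 pint × 25/9 × 2 cup/pint ≈ 13.9 cup
honey: (1 tbsp + 1 tsp = 4/3 tbsp) × 25/9 × 15 mL/tbsp ≈ 55.6 mL
mashed banana: 3 cup × 25/9 ≈ 8.3 cup
sliced almonds: (3 tbsp + 1 tsp = 10/3 tbsp) × 25/9 ÷ 16 tbsp/cup × 108 g/cup = 62.5 g
rolled oats: 3 lb × 25/9 × 16 oz/lb × 28.35 g/oz = 3780.0 g
granulated sugar: 3.5 cup × 25/9 × 200 g/cup ÷ 1000 g/kg ≈ 1.9 kg

milk: 13.9 cup; honey: 55.6 mL; mashed banana: 8.3 cup; sliced almonds: 62.5 g; rolled oats: 3780.0 g; granulated sugar: 1.9 kg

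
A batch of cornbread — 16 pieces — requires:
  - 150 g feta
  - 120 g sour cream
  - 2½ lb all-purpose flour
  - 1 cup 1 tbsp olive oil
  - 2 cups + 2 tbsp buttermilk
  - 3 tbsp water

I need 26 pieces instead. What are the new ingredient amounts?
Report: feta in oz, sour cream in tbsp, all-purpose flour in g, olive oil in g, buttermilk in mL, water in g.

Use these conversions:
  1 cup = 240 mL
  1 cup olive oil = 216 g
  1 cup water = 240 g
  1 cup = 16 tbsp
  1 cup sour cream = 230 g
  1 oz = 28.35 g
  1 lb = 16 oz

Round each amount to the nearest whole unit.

feta: 9 oz; sour cream: 14 tbsp; all-purpose flour: 1843 g; olive oil: 373 g; buttermilk: 829 mL; water: 73 g

Scaling factor: 26/16 = 13/8 = 1.625.
feta: 150 g × 13/8 ÷ 28.35 g/oz ≈ 9 oz
sour cream: 120 g × 13/8 ÷ 230 g/cup × 16 tbsp/cup ≈ 14 tbsp
all-purpose flour: 2.5 lb × 13/8 × 16 oz/lb × 28.35 g/oz ≈ 1843 g
olive oil: (1 cup + 1 tbsp = 1.0625 cup) × 13/8 × 216 g/cup ≈ 373 g
buttermilk: (2 cup + 2 tbsp = 2.125 cup) × 13/8 × 240 mL/cup ≈ 829 mL
water: 3 tbsp × 13/8 ÷ 16 tbsp/cup × 240 g/cup ≈ 73 g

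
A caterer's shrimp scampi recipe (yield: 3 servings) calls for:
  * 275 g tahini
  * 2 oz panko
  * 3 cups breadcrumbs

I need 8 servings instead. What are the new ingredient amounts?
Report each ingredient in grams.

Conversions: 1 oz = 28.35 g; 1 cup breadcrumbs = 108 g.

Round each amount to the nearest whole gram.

Scaling factor: 8/3.
tahini: 275 g × 8/3 ≈ 733 g
panko: 2 oz × 8/3 × 28.35 g/oz ≈ 151 g
breadcrumbs: 3 cup × 8/3 × 108 g/cup = 864 g

tahini: 733 g; panko: 151 g; breadcrumbs: 864 g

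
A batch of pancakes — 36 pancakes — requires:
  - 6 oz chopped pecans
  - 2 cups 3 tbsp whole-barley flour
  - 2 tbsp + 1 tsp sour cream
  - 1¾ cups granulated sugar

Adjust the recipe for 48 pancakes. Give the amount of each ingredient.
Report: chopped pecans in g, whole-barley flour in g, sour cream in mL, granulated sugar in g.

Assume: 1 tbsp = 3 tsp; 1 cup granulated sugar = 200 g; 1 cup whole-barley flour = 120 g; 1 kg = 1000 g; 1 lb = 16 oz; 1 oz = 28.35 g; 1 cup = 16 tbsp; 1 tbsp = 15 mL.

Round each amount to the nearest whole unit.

Scaling factor: 48/36 = 4/3.
chopped pecans: 6 oz × 4/3 × 28.35 g/oz ≈ 227 g
whole-barley flour: (2 cup + 3 tbsp = 2.1875 cup) × 4/3 × 120 g/cup = 350 g
sour cream: (2 tbsp + 1 tsp = 7/3 tbsp) × 4/3 × 15 mL/tbsp ≈ 47 mL
granulated sugar: 1.75 cup × 4/3 × 200 g/cup ≈ 467 g

chopped pecans: 227 g; whole-barley flour: 350 g; sour cream: 47 mL; granulated sugar: 467 g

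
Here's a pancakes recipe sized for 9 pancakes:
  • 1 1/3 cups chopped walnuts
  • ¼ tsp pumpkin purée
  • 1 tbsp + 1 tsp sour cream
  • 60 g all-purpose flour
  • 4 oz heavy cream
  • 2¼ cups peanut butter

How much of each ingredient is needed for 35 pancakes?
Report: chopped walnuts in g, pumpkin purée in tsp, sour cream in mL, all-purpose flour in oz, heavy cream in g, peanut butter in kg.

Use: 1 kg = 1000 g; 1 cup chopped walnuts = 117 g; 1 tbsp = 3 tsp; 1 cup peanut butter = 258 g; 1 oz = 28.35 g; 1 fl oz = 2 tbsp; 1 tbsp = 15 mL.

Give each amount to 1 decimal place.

chopped walnuts: 606.7 g; pumpkin purée: 1.0 tsp; sour cream: 77.8 mL; all-purpose flour: 8.2 oz; heavy cream: 441.0 g; peanut butter: 2.3 kg

Scaling factor: 35/9.
chopped walnuts: 4/3 cup × 35/9 × 117 g/cup ≈ 606.7 g
pumpkin purée: 0.25 tsp × 35/9 ≈ 1.0 tsp
sour cream: (1 tbsp + 1 tsp = 4/3 tbsp) × 35/9 × 15 mL/tbsp ≈ 77.8 mL
all-purpose flour: 60 g × 35/9 ÷ 28.35 g/oz ≈ 8.2 oz
heavy cream: 4 oz × 35/9 × 28.35 g/oz = 441.0 g
peanut butter: 2.25 cup × 35/9 × 258 g/cup ÷ 1000 g/kg ≈ 2.3 kg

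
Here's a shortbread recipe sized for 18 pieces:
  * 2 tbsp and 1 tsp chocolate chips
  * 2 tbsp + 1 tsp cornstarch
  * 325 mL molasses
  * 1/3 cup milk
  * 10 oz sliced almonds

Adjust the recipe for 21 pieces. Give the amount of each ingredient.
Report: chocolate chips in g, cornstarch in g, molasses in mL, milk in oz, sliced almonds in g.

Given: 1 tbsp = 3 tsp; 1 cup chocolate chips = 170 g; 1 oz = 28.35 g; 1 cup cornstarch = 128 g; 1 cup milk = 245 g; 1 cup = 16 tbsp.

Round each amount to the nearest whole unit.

Scaling factor: 21/18 = 7/6.
chocolate chips: (2 tbsp + 1 tsp = 7/3 tbsp) × 7/6 ÷ 16 tbsp/cup × 170 g/cup ≈ 29 g
cornstarch: (2 tbsp + 1 tsp = 7/3 tbsp) × 7/6 ÷ 16 tbsp/cup × 128 g/cup ≈ 22 g
molasses: 325 mL × 7/6 ≈ 379 mL
milk: 1/3 cup × 7/6 × 245 g/cup ÷ 28.35 g/oz ≈ 3 oz
sliced almonds: 10 oz × 7/6 × 28.35 g/oz ≈ 331 g

chocolate chips: 29 g; cornstarch: 22 g; molasses: 379 mL; milk: 3 oz; sliced almonds: 331 g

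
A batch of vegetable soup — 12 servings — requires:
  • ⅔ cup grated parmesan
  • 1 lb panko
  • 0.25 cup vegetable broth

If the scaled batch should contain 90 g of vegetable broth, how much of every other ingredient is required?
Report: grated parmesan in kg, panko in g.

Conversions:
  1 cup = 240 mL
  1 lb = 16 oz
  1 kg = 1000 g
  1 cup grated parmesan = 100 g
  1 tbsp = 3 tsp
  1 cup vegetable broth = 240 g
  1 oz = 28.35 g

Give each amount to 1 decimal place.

grated parmesan: 0.1 kg; panko: 680.4 g

The original recipe has 60 g of vegetable broth, so the scaling factor is 90 ÷ 60 = 3/2 = 1.5.
grated parmesan: 2/3 cup × 3/2 × 100 g/cup ÷ 1000 g/kg = 0.1 kg
panko: 1 lb × 3/2 × 16 oz/lb × 28.35 g/oz = 680.4 g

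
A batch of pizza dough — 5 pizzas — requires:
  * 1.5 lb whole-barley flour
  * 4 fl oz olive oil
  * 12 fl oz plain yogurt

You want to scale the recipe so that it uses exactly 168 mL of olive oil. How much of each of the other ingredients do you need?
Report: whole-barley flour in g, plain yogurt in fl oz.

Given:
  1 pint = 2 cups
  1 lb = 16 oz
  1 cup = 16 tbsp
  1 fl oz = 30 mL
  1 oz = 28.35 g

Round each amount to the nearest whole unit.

whole-barley flour: 953 g; plain yogurt: 17 fl oz

The original recipe has 120 mL of olive oil, so the scaling factor is 168 ÷ 120 = 7/5 = 1.4.
whole-barley flour: 1.5 lb × 7/5 × 16 oz/lb × 28.35 g/oz ≈ 953 g
plain yogurt: 12 fl oz × 7/5 ≈ 17 fl oz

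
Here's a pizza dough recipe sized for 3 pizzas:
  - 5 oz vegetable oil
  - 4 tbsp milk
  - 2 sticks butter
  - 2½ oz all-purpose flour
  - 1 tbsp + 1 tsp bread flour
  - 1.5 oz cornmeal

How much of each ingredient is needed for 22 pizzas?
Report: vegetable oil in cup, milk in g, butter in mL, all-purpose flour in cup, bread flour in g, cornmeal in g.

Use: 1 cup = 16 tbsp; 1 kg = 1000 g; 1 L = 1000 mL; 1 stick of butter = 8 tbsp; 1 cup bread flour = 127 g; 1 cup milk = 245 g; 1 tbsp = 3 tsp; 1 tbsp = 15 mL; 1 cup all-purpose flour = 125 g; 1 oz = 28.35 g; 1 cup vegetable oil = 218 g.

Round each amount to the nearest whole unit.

Scaling factor: 22/3.
vegetable oil: 5 oz × 22/3 × 28.35 g/oz ÷ 218 g/cup ≈ 5 cup
milk: 4 tbsp × 22/3 ÷ 16 tbsp/cup × 245 g/cup ≈ 449 g
butter: 2 stick × 22/3 × 8 tbsp/stick × 15 mL/tbsp = 1760 mL
all-purpose flour: 2.5 oz × 22/3 × 28.35 g/oz ÷ 125 g/cup ≈ 4 cup
bread flour: (1 tbsp + 1 tsp = 4/3 tbsp) × 22/3 ÷ 16 tbsp/cup × 127 g/cup ≈ 78 g
cornmeal: 1.5 oz × 22/3 × 28.35 g/oz ≈ 312 g

vegetable oil: 5 cup; milk: 449 g; butter: 1760 mL; all-purpose flour: 4 cup; bread flour: 78 g; cornmeal: 312 g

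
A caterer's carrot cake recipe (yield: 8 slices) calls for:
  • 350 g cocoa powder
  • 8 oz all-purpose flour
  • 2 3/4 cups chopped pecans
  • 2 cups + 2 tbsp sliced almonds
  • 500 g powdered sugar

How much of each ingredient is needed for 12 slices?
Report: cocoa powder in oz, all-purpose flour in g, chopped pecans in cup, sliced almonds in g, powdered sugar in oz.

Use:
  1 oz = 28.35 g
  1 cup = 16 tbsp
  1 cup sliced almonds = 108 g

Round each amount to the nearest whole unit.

Scaling factor: 12/8 = 3/2 = 1.5.
cocoa powder: 350 g × 3/2 ÷ 28.35 g/oz ≈ 19 oz
all-purpose flour: 8 oz × 3/2 × 28.35 g/oz ≈ 340 g
chopped pecans: 2.75 cup × 3/2 ≈ 4 cup
sliced almonds: (2 cup + 2 tbsp = 2.125 cup) × 3/2 × 108 g/cup ≈ 344 g
powdered sugar: 500 g × 3/2 ÷ 28.35 g/oz ≈ 26 oz

cocoa powder: 19 oz; all-purpose flour: 340 g; chopped pecans: 4 cup; sliced almonds: 344 g; powdered sugar: 26 oz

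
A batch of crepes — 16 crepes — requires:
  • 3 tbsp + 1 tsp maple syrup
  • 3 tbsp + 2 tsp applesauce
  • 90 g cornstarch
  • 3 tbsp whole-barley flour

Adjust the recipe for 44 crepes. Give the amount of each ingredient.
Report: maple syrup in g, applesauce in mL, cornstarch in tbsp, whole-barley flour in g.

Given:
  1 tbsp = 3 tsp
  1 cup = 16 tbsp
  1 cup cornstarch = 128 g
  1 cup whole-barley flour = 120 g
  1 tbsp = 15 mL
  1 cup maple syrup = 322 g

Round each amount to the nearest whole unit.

Scaling factor: 44/16 = 11/4 = 2.75.
maple syrup: (3 tbsp + 1 tsp = 10/3 tbsp) × 11/4 ÷ 16 tbsp/cup × 322 g/cup ≈ 184 g
applesauce: (3 tbsp + 2 tsp = 11/3 tbsp) × 11/4 × 15 mL/tbsp ≈ 151 mL
cornstarch: 90 g × 11/4 ÷ 128 g/cup × 16 tbsp/cup ≈ 31 tbsp
whole-barley flour: 3 tbsp × 11/4 ÷ 16 tbsp/cup × 120 g/cup ≈ 62 g

maple syrup: 184 g; applesauce: 151 mL; cornstarch: 31 tbsp; whole-barley flour: 62 g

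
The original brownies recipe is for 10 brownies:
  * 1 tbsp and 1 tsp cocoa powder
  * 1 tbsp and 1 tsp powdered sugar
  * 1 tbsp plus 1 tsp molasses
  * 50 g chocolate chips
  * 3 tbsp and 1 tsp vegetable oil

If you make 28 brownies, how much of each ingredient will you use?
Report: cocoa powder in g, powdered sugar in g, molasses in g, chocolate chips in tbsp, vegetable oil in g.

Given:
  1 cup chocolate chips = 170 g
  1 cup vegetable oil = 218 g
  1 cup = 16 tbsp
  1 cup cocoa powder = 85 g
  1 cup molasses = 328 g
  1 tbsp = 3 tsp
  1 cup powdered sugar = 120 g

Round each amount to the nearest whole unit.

Scaling factor: 28/10 = 14/5 = 2.8.
cocoa powder: (1 tbsp + 1 tsp = 4/3 tbsp) × 14/5 ÷ 16 tbsp/cup × 85 g/cup ≈ 20 g
powdered sugar: (1 tbsp + 1 tsp = 4/3 tbsp) × 14/5 ÷ 16 tbsp/cup × 120 g/cup = 28 g
molasses: (1 tbsp + 1 tsp = 4/3 tbsp) × 14/5 ÷ 16 tbsp/cup × 328 g/cup ≈ 77 g
chocolate chips: 50 g × 14/5 ÷ 170 g/cup × 16 tbsp/cup ≈ 13 tbsp
vegetable oil: (3 tbsp + 1 tsp = 10/3 tbsp) × 14/5 ÷ 16 tbsp/cup × 218 g/cup ≈ 127 g

cocoa powder: 20 g; powdered sugar: 28 g; molasses: 77 g; chocolate chips: 13 tbsp; vegetable oil: 127 g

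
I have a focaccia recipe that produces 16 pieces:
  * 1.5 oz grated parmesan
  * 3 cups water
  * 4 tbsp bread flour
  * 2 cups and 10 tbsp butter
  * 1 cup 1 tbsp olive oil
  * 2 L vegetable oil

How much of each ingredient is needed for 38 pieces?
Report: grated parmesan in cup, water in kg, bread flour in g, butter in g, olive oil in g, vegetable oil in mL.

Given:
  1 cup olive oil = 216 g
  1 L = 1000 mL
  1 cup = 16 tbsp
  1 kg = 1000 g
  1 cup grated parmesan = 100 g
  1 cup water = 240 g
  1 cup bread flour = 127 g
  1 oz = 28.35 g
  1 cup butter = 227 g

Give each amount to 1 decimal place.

grated parmesan: 1.0 cup; water: 1.7 kg; bread flour: 75.4 g; butter: 1415.2 g; olive oil: 545.1 g; vegetable oil: 4750.0 mL

Scaling factor: 38/16 = 19/8 = 2.375.
grated parmesan: 1.5 oz × 19/8 × 28.35 g/oz ÷ 100 g/cup ≈ 1.0 cup
water: 3 cup × 19/8 × 240 g/cup ÷ 1000 g/kg ≈ 1.7 kg
bread flour: 4 tbsp × 19/8 ÷ 16 tbsp/cup × 127 g/cup ≈ 75.4 g
butter: (2 cup + 10 tbsp = 2.625 cup) × 19/8 × 227 g/cup ≈ 1415.2 g
olive oil: (1 cup + 1 tbsp = 1.0625 cup) × 19/8 × 216 g/cup ≈ 545.1 g
vegetable oil: 2 L × 19/8 × 1000 mL/L = 4750.0 mL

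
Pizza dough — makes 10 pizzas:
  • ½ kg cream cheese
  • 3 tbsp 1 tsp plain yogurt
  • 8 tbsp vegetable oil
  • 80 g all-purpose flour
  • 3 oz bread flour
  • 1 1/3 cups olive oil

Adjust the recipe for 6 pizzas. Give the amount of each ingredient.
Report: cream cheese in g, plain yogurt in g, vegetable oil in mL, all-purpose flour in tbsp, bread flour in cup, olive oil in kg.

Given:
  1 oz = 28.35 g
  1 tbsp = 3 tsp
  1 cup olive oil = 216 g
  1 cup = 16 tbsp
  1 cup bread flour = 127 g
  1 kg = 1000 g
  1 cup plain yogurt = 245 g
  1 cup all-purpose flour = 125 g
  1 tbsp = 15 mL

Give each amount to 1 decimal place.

Scaling factor: 6/10 = 3/5 = 0.6.
cream cheese: 0.5 kg × 3/5 × 1000 g/kg = 300.0 g
plain yogurt: (3 tbsp + 1 tsp = 10/3 tbsp) × 3/5 ÷ 16 tbsp/cup × 245 g/cup ≈ 30.6 g
vegetable oil: 8 tbsp × 3/5 × 15 mL/tbsp = 72.0 mL
all-purpose flour: 80 g × 3/5 ÷ 125 g/cup × 16 tbsp/cup ≈ 6.1 tbsp
bread flour: 3 oz × 3/5 × 28.35 g/oz ÷ 127 g/cup ≈ 0.4 cup
olive oil: 4/3 cup × 3/5 × 216 g/cup ÷ 1000 g/kg ≈ 0.2 kg

cream cheese: 300.0 g; plain yogurt: 30.6 g; vegetable oil: 72.0 mL; all-purpose flour: 6.1 tbsp; bread flour: 0.4 cup; olive oil: 0.2 kg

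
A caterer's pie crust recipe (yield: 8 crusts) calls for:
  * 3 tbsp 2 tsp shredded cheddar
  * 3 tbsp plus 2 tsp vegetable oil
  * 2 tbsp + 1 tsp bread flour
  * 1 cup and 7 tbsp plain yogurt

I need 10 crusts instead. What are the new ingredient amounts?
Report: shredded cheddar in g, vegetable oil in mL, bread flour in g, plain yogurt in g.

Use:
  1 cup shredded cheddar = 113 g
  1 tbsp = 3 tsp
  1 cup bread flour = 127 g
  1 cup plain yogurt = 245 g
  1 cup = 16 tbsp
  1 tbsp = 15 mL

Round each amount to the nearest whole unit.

shredded cheddar: 32 g; vegetable oil: 69 mL; bread flour: 23 g; plain yogurt: 440 g

Scaling factor: 10/8 = 5/4 = 1.25.
shredded cheddar: (3 tbsp + 2 tsp = 11/3 tbsp) × 5/4 ÷ 16 tbsp/cup × 113 g/cup ≈ 32 g
vegetable oil: (3 tbsp + 2 tsp = 11/3 tbsp) × 5/4 × 15 mL/tbsp ≈ 69 mL
bread flour: (2 tbsp + 1 tsp = 7/3 tbsp) × 5/4 ÷ 16 tbsp/cup × 127 g/cup ≈ 23 g
plain yogurt: (1 cup + 7 tbsp = 1.4375 cup) × 5/4 × 245 g/cup ≈ 440 g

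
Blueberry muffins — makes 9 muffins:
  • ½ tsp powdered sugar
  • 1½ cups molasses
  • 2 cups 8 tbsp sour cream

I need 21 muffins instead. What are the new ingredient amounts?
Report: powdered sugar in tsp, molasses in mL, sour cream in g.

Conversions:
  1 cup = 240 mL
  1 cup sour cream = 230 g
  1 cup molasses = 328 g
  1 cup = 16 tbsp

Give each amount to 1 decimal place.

powdered sugar: 1.2 tsp; molasses: 840.0 mL; sour cream: 1341.7 g

Scaling factor: 21/9 = 7/3.
powdered sugar: 0.5 tsp × 7/3 ≈ 1.2 tsp
molasses: 1.5 cup × 7/3 × 240 mL/cup = 840.0 mL
sour cream: (2 cup + 8 tbsp = 2.5 cup) × 7/3 × 230 g/cup ≈ 1341.7 g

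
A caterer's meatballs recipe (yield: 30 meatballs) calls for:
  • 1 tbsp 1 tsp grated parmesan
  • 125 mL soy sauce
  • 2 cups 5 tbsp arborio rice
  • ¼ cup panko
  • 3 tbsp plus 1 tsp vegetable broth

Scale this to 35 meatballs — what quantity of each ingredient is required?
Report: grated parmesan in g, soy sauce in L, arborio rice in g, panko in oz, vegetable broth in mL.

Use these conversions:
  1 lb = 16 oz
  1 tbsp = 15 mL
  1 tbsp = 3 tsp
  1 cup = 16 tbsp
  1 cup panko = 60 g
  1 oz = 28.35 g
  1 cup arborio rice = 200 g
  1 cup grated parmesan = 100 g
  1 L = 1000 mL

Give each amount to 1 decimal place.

Scaling factor: 35/30 = 7/6.
grated parmesan: (1 tbsp + 1 tsp = 4/3 tbsp) × 7/6 ÷ 16 tbsp/cup × 100 g/cup ≈ 9.7 g
soy sauce: 125 mL × 7/6 ÷ 1000 mL/L ≈ 0.1 L
arborio rice: (2 cup + 5 tbsp = 2.3125 cup) × 7/6 × 200 g/cup ≈ 539.6 g
panko: 0.25 cup × 7/6 × 60 g/cup ÷ 28.35 g/oz ≈ 0.6 oz
vegetable broth: (3 tbsp + 1 tsp = 10/3 tbsp) × 7/6 × 15 mL/tbsp ≈ 58.3 mL

grated parmesan: 9.7 g; soy sauce: 0.1 L; arborio rice: 539.6 g; panko: 0.6 oz; vegetable broth: 58.3 mL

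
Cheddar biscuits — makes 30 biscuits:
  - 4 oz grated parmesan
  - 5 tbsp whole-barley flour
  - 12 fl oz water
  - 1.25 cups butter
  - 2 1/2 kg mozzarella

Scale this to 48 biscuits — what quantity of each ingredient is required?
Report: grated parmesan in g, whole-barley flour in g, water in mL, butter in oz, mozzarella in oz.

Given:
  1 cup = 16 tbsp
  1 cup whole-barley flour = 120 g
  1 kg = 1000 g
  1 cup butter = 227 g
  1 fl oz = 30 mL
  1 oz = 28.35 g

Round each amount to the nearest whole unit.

grated parmesan: 181 g; whole-barley flour: 60 g; water: 576 mL; butter: 16 oz; mozzarella: 141 oz

Scaling factor: 48/30 = 8/5 = 1.6.
grated parmesan: 4 oz × 8/5 × 28.35 g/oz ≈ 181 g
whole-barley flour: 5 tbsp × 8/5 ÷ 16 tbsp/cup × 120 g/cup = 60 g
water: 12 fl oz × 8/5 × 30 mL/fl oz = 576 mL
butter: 1.25 cup × 8/5 × 227 g/cup ÷ 28.35 g/oz ≈ 16 oz
mozzarella: 2.5 kg × 8/5 × 1000 g/kg ÷ 28.35 g/oz ≈ 141 oz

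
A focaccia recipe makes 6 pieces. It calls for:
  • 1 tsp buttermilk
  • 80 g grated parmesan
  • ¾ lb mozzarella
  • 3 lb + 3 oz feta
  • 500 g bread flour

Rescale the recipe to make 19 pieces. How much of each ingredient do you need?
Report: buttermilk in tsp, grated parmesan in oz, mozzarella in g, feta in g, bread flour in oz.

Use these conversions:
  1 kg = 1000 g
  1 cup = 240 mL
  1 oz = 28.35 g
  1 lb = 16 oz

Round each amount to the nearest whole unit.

buttermilk: 3 tsp; grated parmesan: 9 oz; mozzarella: 1077 g; feta: 4579 g; bread flour: 56 oz

Scaling factor: 19/6.
buttermilk: 1 tsp × 19/6 ≈ 3 tsp
grated parmesan: 80 g × 19/6 ÷ 28.35 g/oz ≈ 9 oz
mozzarella: 0.75 lb × 19/6 × 16 oz/lb × 28.35 g/oz ≈ 1077 g
feta: (3 lb + 3 oz = 3.1875 lb) × 19/6 × 16 oz/lb × 28.35 g/oz ≈ 4579 g
bread flour: 500 g × 19/6 ÷ 28.35 g/oz ≈ 56 oz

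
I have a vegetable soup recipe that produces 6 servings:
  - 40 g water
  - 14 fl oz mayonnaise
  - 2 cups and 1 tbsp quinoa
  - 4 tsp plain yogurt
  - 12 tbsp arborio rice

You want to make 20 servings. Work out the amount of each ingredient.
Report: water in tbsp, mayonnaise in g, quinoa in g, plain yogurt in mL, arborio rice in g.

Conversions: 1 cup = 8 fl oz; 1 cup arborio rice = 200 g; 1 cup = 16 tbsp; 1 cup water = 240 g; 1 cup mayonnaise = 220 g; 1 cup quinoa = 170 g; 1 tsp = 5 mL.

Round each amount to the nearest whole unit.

Scaling factor: 20/6 = 10/3.
water: 40 g × 10/3 ÷ 240 g/cup × 16 tbsp/cup ≈ 9 tbsp
mayonnaise: 14 fl oz × 10/3 ÷ 8 fl oz/cup × 220 g/cup ≈ 1283 g
quinoa: (2 cup + 1 tbsp = 2.0625 cup) × 10/3 × 170 g/cup ≈ 1169 g
plain yogurt: 4 tsp × 10/3 × 5 mL/tsp ≈ 67 mL
arborio rice: 12 tbsp × 10/3 ÷ 16 tbsp/cup × 200 g/cup = 500 g

water: 9 tbsp; mayonnaise: 1283 g; quinoa: 1169 g; plain yogurt: 67 mL; arborio rice: 500 g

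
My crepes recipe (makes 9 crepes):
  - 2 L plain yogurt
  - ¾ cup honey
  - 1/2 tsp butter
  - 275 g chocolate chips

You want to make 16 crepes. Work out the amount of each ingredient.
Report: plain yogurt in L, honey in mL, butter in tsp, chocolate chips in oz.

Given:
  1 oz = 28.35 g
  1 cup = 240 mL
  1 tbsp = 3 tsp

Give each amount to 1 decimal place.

plain yogurt: 3.6 L; honey: 320.0 mL; butter: 0.9 tsp; chocolate chips: 17.2 oz

Scaling factor: 16/9.
plain yogurt: 2 L × 16/9 ≈ 3.6 L
honey: 0.75 cup × 16/9 × 240 mL/cup = 320.0 mL
butter: 0.5 tsp × 16/9 ≈ 0.9 tsp
chocolate chips: 275 g × 16/9 ÷ 28.35 g/oz ≈ 17.2 oz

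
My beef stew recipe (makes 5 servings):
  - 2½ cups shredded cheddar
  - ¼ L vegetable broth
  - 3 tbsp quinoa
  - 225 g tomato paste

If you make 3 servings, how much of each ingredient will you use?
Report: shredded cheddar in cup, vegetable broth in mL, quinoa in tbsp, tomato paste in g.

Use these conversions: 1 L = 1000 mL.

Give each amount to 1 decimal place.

shredded cheddar: 1.5 cup; vegetable broth: 150.0 mL; quinoa: 1.8 tbsp; tomato paste: 135.0 g

Scaling factor: 3/5 = 0.6.
shredded cheddar: 2.5 cup × 3/5 = 1.5 cup
vegetable broth: 0.25 L × 3/5 × 1000 mL/L = 150.0 mL
quinoa: 3 tbsp × 3/5 = 1.8 tbsp
tomato paste: 225 g × 3/5 = 135.0 g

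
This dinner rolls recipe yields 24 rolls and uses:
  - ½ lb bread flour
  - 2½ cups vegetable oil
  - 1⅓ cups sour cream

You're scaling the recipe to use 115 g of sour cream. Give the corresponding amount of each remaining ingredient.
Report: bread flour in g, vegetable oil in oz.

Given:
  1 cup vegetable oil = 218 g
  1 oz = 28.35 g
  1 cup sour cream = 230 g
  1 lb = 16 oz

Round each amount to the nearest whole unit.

The original recipe has 920/3 g of sour cream, so the scaling factor is 115 ÷ 920/3 = 3/8 = 0.375.
bread flour: 0.5 lb × 3/8 × 16 oz/lb × 28.35 g/oz ≈ 85 g
vegetable oil: 2.5 cup × 3/8 × 218 g/cup ÷ 28.35 g/oz ≈ 7 oz

bread flour: 85 g; vegetable oil: 7 oz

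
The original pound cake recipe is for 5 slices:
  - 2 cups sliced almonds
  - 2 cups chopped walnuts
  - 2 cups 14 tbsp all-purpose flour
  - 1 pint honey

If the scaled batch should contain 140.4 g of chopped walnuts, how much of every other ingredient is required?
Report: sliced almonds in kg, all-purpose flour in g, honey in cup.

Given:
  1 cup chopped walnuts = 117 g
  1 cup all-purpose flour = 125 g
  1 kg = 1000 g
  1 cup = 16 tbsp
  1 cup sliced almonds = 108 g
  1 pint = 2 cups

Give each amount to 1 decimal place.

The original recipe has 234 g of chopped walnuts, so the scaling factor is 140.4 ÷ 234 = 3/5 = 0.6.
sliced almonds: 2 cup × 3/5 × 108 g/cup ÷ 1000 g/kg ≈ 0.1 kg
all-purpose flour: (2 cup + 14 tbsp = 2.875 cup) × 3/5 × 125 g/cup ≈ 215.6 g
honey: 1 pint × 3/5 × 2 cup/pint = 1.2 cup

sliced almonds: 0.1 kg; all-purpose flour: 215.6 g; honey: 1.2 cup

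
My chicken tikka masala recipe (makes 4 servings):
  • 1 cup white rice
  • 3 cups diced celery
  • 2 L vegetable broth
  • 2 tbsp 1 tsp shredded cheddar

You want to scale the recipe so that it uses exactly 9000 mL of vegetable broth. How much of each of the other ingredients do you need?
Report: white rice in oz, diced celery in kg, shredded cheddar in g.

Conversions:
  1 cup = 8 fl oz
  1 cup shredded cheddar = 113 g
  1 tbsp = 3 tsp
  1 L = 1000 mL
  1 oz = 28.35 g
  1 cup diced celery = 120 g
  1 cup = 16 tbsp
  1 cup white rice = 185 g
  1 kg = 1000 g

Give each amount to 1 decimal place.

white rice: 29.4 oz; diced celery: 1.6 kg; shredded cheddar: 74.2 g

The original recipe has 2000 mL of vegetable broth, so the scaling factor is 9000 ÷ 2000 = 9/2 = 4.5.
white rice: 1 cup × 9/2 × 185 g/cup ÷ 28.35 g/oz ≈ 29.4 oz
diced celery: 3 cup × 9/2 × 120 g/cup ÷ 1000 g/kg ≈ 1.6 kg
shredded cheddar: (2 tbsp + 1 tsp = 7/3 tbsp) × 9/2 ÷ 16 tbsp/cup × 113 g/cup ≈ 74.2 g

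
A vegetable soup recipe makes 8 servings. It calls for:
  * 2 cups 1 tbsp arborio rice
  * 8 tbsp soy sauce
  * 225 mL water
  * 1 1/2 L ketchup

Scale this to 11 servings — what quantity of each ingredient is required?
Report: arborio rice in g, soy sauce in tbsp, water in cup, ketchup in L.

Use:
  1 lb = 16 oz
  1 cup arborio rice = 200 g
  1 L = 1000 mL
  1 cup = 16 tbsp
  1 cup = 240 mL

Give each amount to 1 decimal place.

Scaling factor: 11/8 = 1.375.
arborio rice: (2 cup + 1 tbsp = 2.0625 cup) × 11/8 × 200 g/cup ≈ 567.2 g
soy sauce: 8 tbsp × 11/8 = 11.0 tbsp
water: 225 mL × 11/8 ÷ 240 mL/cup ≈ 1.3 cup
ketchup: 1.5 L × 11/8 ≈ 2.1 L

arborio rice: 567.2 g; soy sauce: 11.0 tbsp; water: 1.3 cup; ketchup: 2.1 L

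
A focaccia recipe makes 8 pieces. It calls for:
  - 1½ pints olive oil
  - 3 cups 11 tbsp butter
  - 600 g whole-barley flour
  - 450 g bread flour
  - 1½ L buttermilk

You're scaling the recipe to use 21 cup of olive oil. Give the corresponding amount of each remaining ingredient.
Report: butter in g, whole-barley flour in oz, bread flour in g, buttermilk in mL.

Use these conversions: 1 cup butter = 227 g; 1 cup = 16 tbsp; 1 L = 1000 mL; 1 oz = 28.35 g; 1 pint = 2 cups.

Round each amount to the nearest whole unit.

The original recipe has 3 cup of olive oil, so the scaling factor is 21 ÷ 3 = 7.
butter: (3 cup + 11 tbsp = 3.6875 cup) × 7 × 227 g/cup ≈ 5859 g
whole-barley flour: 600 g × 7 ÷ 28.35 g/oz ≈ 148 oz
bread flour: 450 g × 7 = 3150 g
buttermilk: 1.5 L × 7 × 1000 mL/L = 10500 mL

butter: 5859 g; whole-barley flour: 148 oz; bread flour: 3150 g; buttermilk: 10500 mL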